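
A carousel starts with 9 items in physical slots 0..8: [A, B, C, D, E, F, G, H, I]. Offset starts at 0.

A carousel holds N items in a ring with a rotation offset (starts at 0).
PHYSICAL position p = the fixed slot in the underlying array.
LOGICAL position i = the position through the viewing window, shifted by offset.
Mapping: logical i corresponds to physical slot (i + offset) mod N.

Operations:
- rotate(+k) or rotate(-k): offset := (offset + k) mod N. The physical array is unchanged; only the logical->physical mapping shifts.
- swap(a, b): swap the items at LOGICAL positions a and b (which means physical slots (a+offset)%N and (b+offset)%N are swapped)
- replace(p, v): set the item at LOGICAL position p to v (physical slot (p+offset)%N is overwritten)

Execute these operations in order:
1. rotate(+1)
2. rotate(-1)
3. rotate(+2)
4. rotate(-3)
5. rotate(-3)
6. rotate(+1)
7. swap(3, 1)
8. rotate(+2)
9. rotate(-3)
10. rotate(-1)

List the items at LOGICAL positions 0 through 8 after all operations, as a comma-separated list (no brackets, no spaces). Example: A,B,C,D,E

After op 1 (rotate(+1)): offset=1, physical=[A,B,C,D,E,F,G,H,I], logical=[B,C,D,E,F,G,H,I,A]
After op 2 (rotate(-1)): offset=0, physical=[A,B,C,D,E,F,G,H,I], logical=[A,B,C,D,E,F,G,H,I]
After op 3 (rotate(+2)): offset=2, physical=[A,B,C,D,E,F,G,H,I], logical=[C,D,E,F,G,H,I,A,B]
After op 4 (rotate(-3)): offset=8, physical=[A,B,C,D,E,F,G,H,I], logical=[I,A,B,C,D,E,F,G,H]
After op 5 (rotate(-3)): offset=5, physical=[A,B,C,D,E,F,G,H,I], logical=[F,G,H,I,A,B,C,D,E]
After op 6 (rotate(+1)): offset=6, physical=[A,B,C,D,E,F,G,H,I], logical=[G,H,I,A,B,C,D,E,F]
After op 7 (swap(3, 1)): offset=6, physical=[H,B,C,D,E,F,G,A,I], logical=[G,A,I,H,B,C,D,E,F]
After op 8 (rotate(+2)): offset=8, physical=[H,B,C,D,E,F,G,A,I], logical=[I,H,B,C,D,E,F,G,A]
After op 9 (rotate(-3)): offset=5, physical=[H,B,C,D,E,F,G,A,I], logical=[F,G,A,I,H,B,C,D,E]
After op 10 (rotate(-1)): offset=4, physical=[H,B,C,D,E,F,G,A,I], logical=[E,F,G,A,I,H,B,C,D]

Answer: E,F,G,A,I,H,B,C,D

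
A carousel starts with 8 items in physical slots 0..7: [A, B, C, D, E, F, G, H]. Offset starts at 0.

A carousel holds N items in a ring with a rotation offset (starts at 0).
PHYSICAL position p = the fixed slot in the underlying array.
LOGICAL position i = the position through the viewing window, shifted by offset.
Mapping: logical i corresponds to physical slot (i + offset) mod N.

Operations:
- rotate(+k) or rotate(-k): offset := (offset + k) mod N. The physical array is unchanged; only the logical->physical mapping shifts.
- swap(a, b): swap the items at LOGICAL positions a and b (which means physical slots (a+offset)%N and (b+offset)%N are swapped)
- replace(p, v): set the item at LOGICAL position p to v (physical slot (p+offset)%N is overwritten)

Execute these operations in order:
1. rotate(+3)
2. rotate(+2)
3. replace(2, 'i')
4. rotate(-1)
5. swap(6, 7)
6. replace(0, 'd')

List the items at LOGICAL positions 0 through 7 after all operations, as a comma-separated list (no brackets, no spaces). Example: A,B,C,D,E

After op 1 (rotate(+3)): offset=3, physical=[A,B,C,D,E,F,G,H], logical=[D,E,F,G,H,A,B,C]
After op 2 (rotate(+2)): offset=5, physical=[A,B,C,D,E,F,G,H], logical=[F,G,H,A,B,C,D,E]
After op 3 (replace(2, 'i')): offset=5, physical=[A,B,C,D,E,F,G,i], logical=[F,G,i,A,B,C,D,E]
After op 4 (rotate(-1)): offset=4, physical=[A,B,C,D,E,F,G,i], logical=[E,F,G,i,A,B,C,D]
After op 5 (swap(6, 7)): offset=4, physical=[A,B,D,C,E,F,G,i], logical=[E,F,G,i,A,B,D,C]
After op 6 (replace(0, 'd')): offset=4, physical=[A,B,D,C,d,F,G,i], logical=[d,F,G,i,A,B,D,C]

Answer: d,F,G,i,A,B,D,C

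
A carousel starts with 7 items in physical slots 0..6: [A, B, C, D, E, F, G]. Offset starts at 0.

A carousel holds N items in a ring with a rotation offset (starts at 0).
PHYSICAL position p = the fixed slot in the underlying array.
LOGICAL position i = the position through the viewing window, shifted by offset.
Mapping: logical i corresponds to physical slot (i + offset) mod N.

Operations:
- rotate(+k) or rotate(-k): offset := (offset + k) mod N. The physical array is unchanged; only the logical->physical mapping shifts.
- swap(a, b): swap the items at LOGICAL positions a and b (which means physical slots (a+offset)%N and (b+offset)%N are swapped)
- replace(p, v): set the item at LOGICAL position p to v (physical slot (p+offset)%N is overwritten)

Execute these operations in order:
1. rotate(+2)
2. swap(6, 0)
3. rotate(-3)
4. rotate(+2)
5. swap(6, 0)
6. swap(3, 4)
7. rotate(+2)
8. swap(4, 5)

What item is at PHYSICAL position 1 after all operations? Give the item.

After op 1 (rotate(+2)): offset=2, physical=[A,B,C,D,E,F,G], logical=[C,D,E,F,G,A,B]
After op 2 (swap(6, 0)): offset=2, physical=[A,C,B,D,E,F,G], logical=[B,D,E,F,G,A,C]
After op 3 (rotate(-3)): offset=6, physical=[A,C,B,D,E,F,G], logical=[G,A,C,B,D,E,F]
After op 4 (rotate(+2)): offset=1, physical=[A,C,B,D,E,F,G], logical=[C,B,D,E,F,G,A]
After op 5 (swap(6, 0)): offset=1, physical=[C,A,B,D,E,F,G], logical=[A,B,D,E,F,G,C]
After op 6 (swap(3, 4)): offset=1, physical=[C,A,B,D,F,E,G], logical=[A,B,D,F,E,G,C]
After op 7 (rotate(+2)): offset=3, physical=[C,A,B,D,F,E,G], logical=[D,F,E,G,C,A,B]
After op 8 (swap(4, 5)): offset=3, physical=[A,C,B,D,F,E,G], logical=[D,F,E,G,A,C,B]

Answer: C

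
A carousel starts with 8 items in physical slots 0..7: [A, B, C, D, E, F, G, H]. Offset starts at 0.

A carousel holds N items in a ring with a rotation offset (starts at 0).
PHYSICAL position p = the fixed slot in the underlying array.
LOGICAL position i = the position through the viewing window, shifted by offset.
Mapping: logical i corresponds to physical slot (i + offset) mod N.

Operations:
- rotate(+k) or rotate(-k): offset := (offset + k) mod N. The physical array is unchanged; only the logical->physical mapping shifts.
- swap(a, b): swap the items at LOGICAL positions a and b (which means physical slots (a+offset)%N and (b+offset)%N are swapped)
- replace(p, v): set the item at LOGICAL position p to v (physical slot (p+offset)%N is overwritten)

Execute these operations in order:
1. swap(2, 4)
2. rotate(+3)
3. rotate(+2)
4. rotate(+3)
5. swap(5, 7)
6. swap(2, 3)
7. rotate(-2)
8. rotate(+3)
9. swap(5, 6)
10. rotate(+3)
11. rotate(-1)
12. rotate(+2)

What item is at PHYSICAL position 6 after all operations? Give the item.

After op 1 (swap(2, 4)): offset=0, physical=[A,B,E,D,C,F,G,H], logical=[A,B,E,D,C,F,G,H]
After op 2 (rotate(+3)): offset=3, physical=[A,B,E,D,C,F,G,H], logical=[D,C,F,G,H,A,B,E]
After op 3 (rotate(+2)): offset=5, physical=[A,B,E,D,C,F,G,H], logical=[F,G,H,A,B,E,D,C]
After op 4 (rotate(+3)): offset=0, physical=[A,B,E,D,C,F,G,H], logical=[A,B,E,D,C,F,G,H]
After op 5 (swap(5, 7)): offset=0, physical=[A,B,E,D,C,H,G,F], logical=[A,B,E,D,C,H,G,F]
After op 6 (swap(2, 3)): offset=0, physical=[A,B,D,E,C,H,G,F], logical=[A,B,D,E,C,H,G,F]
After op 7 (rotate(-2)): offset=6, physical=[A,B,D,E,C,H,G,F], logical=[G,F,A,B,D,E,C,H]
After op 8 (rotate(+3)): offset=1, physical=[A,B,D,E,C,H,G,F], logical=[B,D,E,C,H,G,F,A]
After op 9 (swap(5, 6)): offset=1, physical=[A,B,D,E,C,H,F,G], logical=[B,D,E,C,H,F,G,A]
After op 10 (rotate(+3)): offset=4, physical=[A,B,D,E,C,H,F,G], logical=[C,H,F,G,A,B,D,E]
After op 11 (rotate(-1)): offset=3, physical=[A,B,D,E,C,H,F,G], logical=[E,C,H,F,G,A,B,D]
After op 12 (rotate(+2)): offset=5, physical=[A,B,D,E,C,H,F,G], logical=[H,F,G,A,B,D,E,C]

Answer: F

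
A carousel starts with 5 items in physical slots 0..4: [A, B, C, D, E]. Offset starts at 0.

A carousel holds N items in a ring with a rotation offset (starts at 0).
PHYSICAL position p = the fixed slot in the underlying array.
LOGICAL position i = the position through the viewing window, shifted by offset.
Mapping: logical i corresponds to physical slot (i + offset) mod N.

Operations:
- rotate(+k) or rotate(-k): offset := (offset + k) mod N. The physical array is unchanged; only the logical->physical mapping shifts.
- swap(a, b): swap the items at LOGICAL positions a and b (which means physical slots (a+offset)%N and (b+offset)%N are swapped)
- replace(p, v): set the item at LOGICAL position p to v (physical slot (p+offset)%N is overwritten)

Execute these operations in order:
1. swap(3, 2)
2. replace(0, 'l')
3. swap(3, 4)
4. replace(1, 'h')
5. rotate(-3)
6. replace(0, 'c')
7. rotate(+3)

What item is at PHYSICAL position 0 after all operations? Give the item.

Answer: l

Derivation:
After op 1 (swap(3, 2)): offset=0, physical=[A,B,D,C,E], logical=[A,B,D,C,E]
After op 2 (replace(0, 'l')): offset=0, physical=[l,B,D,C,E], logical=[l,B,D,C,E]
After op 3 (swap(3, 4)): offset=0, physical=[l,B,D,E,C], logical=[l,B,D,E,C]
After op 4 (replace(1, 'h')): offset=0, physical=[l,h,D,E,C], logical=[l,h,D,E,C]
After op 5 (rotate(-3)): offset=2, physical=[l,h,D,E,C], logical=[D,E,C,l,h]
After op 6 (replace(0, 'c')): offset=2, physical=[l,h,c,E,C], logical=[c,E,C,l,h]
After op 7 (rotate(+3)): offset=0, physical=[l,h,c,E,C], logical=[l,h,c,E,C]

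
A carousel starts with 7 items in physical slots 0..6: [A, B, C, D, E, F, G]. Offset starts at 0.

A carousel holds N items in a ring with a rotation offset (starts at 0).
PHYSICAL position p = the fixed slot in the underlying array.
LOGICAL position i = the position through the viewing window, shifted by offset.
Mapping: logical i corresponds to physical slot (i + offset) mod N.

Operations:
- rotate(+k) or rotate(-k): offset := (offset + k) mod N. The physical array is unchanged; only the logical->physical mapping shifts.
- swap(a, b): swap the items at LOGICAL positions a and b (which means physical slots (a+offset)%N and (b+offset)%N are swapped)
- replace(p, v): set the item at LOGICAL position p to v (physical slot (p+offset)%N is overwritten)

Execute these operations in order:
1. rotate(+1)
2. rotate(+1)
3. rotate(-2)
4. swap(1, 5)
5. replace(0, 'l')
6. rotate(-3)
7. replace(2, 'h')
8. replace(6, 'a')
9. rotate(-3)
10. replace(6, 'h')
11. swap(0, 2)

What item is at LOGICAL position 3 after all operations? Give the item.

After op 1 (rotate(+1)): offset=1, physical=[A,B,C,D,E,F,G], logical=[B,C,D,E,F,G,A]
After op 2 (rotate(+1)): offset=2, physical=[A,B,C,D,E,F,G], logical=[C,D,E,F,G,A,B]
After op 3 (rotate(-2)): offset=0, physical=[A,B,C,D,E,F,G], logical=[A,B,C,D,E,F,G]
After op 4 (swap(1, 5)): offset=0, physical=[A,F,C,D,E,B,G], logical=[A,F,C,D,E,B,G]
After op 5 (replace(0, 'l')): offset=0, physical=[l,F,C,D,E,B,G], logical=[l,F,C,D,E,B,G]
After op 6 (rotate(-3)): offset=4, physical=[l,F,C,D,E,B,G], logical=[E,B,G,l,F,C,D]
After op 7 (replace(2, 'h')): offset=4, physical=[l,F,C,D,E,B,h], logical=[E,B,h,l,F,C,D]
After op 8 (replace(6, 'a')): offset=4, physical=[l,F,C,a,E,B,h], logical=[E,B,h,l,F,C,a]
After op 9 (rotate(-3)): offset=1, physical=[l,F,C,a,E,B,h], logical=[F,C,a,E,B,h,l]
After op 10 (replace(6, 'h')): offset=1, physical=[h,F,C,a,E,B,h], logical=[F,C,a,E,B,h,h]
After op 11 (swap(0, 2)): offset=1, physical=[h,a,C,F,E,B,h], logical=[a,C,F,E,B,h,h]

Answer: E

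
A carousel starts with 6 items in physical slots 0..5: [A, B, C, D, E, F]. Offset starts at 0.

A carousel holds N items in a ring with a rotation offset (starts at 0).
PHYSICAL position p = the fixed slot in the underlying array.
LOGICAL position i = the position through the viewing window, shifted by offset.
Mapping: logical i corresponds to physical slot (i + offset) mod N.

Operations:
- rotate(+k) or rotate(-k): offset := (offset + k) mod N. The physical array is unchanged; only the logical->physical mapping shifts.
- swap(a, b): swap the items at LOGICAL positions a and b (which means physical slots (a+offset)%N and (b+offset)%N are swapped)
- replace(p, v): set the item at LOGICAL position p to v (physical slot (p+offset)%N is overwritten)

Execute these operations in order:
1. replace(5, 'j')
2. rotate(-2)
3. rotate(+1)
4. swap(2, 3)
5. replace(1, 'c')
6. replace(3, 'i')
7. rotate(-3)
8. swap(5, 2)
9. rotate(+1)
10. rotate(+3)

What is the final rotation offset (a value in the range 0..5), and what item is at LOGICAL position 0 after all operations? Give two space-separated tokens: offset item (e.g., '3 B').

Answer: 0 c

Derivation:
After op 1 (replace(5, 'j')): offset=0, physical=[A,B,C,D,E,j], logical=[A,B,C,D,E,j]
After op 2 (rotate(-2)): offset=4, physical=[A,B,C,D,E,j], logical=[E,j,A,B,C,D]
After op 3 (rotate(+1)): offset=5, physical=[A,B,C,D,E,j], logical=[j,A,B,C,D,E]
After op 4 (swap(2, 3)): offset=5, physical=[A,C,B,D,E,j], logical=[j,A,C,B,D,E]
After op 5 (replace(1, 'c')): offset=5, physical=[c,C,B,D,E,j], logical=[j,c,C,B,D,E]
After op 6 (replace(3, 'i')): offset=5, physical=[c,C,i,D,E,j], logical=[j,c,C,i,D,E]
After op 7 (rotate(-3)): offset=2, physical=[c,C,i,D,E,j], logical=[i,D,E,j,c,C]
After op 8 (swap(5, 2)): offset=2, physical=[c,E,i,D,C,j], logical=[i,D,C,j,c,E]
After op 9 (rotate(+1)): offset=3, physical=[c,E,i,D,C,j], logical=[D,C,j,c,E,i]
After op 10 (rotate(+3)): offset=0, physical=[c,E,i,D,C,j], logical=[c,E,i,D,C,j]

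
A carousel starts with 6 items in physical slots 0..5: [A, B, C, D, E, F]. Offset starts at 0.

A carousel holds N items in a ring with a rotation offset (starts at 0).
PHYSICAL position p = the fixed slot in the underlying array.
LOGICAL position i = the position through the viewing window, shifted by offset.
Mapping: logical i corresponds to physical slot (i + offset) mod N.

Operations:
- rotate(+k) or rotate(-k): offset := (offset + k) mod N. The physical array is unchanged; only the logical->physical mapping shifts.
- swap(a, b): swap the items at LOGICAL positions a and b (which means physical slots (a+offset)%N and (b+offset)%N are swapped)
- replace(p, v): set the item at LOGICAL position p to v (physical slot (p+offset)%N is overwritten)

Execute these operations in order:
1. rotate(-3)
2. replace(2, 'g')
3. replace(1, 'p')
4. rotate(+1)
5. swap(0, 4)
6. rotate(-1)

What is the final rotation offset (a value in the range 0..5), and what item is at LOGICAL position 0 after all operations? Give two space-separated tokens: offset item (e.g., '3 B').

After op 1 (rotate(-3)): offset=3, physical=[A,B,C,D,E,F], logical=[D,E,F,A,B,C]
After op 2 (replace(2, 'g')): offset=3, physical=[A,B,C,D,E,g], logical=[D,E,g,A,B,C]
After op 3 (replace(1, 'p')): offset=3, physical=[A,B,C,D,p,g], logical=[D,p,g,A,B,C]
After op 4 (rotate(+1)): offset=4, physical=[A,B,C,D,p,g], logical=[p,g,A,B,C,D]
After op 5 (swap(0, 4)): offset=4, physical=[A,B,p,D,C,g], logical=[C,g,A,B,p,D]
After op 6 (rotate(-1)): offset=3, physical=[A,B,p,D,C,g], logical=[D,C,g,A,B,p]

Answer: 3 D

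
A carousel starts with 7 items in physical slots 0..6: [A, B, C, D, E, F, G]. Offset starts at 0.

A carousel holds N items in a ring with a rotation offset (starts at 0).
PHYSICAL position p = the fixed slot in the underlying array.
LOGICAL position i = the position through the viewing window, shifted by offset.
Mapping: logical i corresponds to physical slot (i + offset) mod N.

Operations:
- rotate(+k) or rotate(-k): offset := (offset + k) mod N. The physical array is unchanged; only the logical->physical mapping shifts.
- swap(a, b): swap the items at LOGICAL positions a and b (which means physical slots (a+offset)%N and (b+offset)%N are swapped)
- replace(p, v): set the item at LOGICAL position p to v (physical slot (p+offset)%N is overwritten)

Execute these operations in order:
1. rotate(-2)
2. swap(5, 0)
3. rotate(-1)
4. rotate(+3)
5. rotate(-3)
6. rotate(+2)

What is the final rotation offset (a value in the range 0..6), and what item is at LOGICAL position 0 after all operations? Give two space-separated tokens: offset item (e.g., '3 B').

After op 1 (rotate(-2)): offset=5, physical=[A,B,C,D,E,F,G], logical=[F,G,A,B,C,D,E]
After op 2 (swap(5, 0)): offset=5, physical=[A,B,C,F,E,D,G], logical=[D,G,A,B,C,F,E]
After op 3 (rotate(-1)): offset=4, physical=[A,B,C,F,E,D,G], logical=[E,D,G,A,B,C,F]
After op 4 (rotate(+3)): offset=0, physical=[A,B,C,F,E,D,G], logical=[A,B,C,F,E,D,G]
After op 5 (rotate(-3)): offset=4, physical=[A,B,C,F,E,D,G], logical=[E,D,G,A,B,C,F]
After op 6 (rotate(+2)): offset=6, physical=[A,B,C,F,E,D,G], logical=[G,A,B,C,F,E,D]

Answer: 6 G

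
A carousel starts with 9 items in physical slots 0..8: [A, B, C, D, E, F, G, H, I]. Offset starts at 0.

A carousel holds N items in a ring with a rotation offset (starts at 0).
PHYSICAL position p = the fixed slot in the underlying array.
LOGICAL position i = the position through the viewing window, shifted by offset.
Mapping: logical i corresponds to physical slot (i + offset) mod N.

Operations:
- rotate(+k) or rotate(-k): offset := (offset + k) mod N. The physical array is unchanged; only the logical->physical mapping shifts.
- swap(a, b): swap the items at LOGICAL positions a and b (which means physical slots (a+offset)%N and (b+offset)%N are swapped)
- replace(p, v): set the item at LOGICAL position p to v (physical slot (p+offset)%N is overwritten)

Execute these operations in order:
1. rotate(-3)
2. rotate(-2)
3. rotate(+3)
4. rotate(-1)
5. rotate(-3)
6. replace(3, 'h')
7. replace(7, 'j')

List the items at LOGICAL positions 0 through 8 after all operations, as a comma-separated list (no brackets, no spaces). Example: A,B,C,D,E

Answer: D,E,F,h,H,I,A,j,C

Derivation:
After op 1 (rotate(-3)): offset=6, physical=[A,B,C,D,E,F,G,H,I], logical=[G,H,I,A,B,C,D,E,F]
After op 2 (rotate(-2)): offset=4, physical=[A,B,C,D,E,F,G,H,I], logical=[E,F,G,H,I,A,B,C,D]
After op 3 (rotate(+3)): offset=7, physical=[A,B,C,D,E,F,G,H,I], logical=[H,I,A,B,C,D,E,F,G]
After op 4 (rotate(-1)): offset=6, physical=[A,B,C,D,E,F,G,H,I], logical=[G,H,I,A,B,C,D,E,F]
After op 5 (rotate(-3)): offset=3, physical=[A,B,C,D,E,F,G,H,I], logical=[D,E,F,G,H,I,A,B,C]
After op 6 (replace(3, 'h')): offset=3, physical=[A,B,C,D,E,F,h,H,I], logical=[D,E,F,h,H,I,A,B,C]
After op 7 (replace(7, 'j')): offset=3, physical=[A,j,C,D,E,F,h,H,I], logical=[D,E,F,h,H,I,A,j,C]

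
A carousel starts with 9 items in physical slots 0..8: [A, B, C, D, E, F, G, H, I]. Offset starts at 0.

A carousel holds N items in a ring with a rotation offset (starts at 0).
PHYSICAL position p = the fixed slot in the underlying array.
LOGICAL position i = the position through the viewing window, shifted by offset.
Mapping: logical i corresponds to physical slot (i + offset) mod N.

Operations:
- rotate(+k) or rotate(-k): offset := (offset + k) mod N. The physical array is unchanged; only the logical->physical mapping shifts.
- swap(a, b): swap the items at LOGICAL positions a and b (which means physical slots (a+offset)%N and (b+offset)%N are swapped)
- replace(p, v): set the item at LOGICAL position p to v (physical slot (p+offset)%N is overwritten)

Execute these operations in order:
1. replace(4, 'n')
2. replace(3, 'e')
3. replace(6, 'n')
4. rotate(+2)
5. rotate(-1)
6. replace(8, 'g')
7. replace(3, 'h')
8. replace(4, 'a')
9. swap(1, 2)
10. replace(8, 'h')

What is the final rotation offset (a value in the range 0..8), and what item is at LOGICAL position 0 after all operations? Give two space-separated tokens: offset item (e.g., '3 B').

After op 1 (replace(4, 'n')): offset=0, physical=[A,B,C,D,n,F,G,H,I], logical=[A,B,C,D,n,F,G,H,I]
After op 2 (replace(3, 'e')): offset=0, physical=[A,B,C,e,n,F,G,H,I], logical=[A,B,C,e,n,F,G,H,I]
After op 3 (replace(6, 'n')): offset=0, physical=[A,B,C,e,n,F,n,H,I], logical=[A,B,C,e,n,F,n,H,I]
After op 4 (rotate(+2)): offset=2, physical=[A,B,C,e,n,F,n,H,I], logical=[C,e,n,F,n,H,I,A,B]
After op 5 (rotate(-1)): offset=1, physical=[A,B,C,e,n,F,n,H,I], logical=[B,C,e,n,F,n,H,I,A]
After op 6 (replace(8, 'g')): offset=1, physical=[g,B,C,e,n,F,n,H,I], logical=[B,C,e,n,F,n,H,I,g]
After op 7 (replace(3, 'h')): offset=1, physical=[g,B,C,e,h,F,n,H,I], logical=[B,C,e,h,F,n,H,I,g]
After op 8 (replace(4, 'a')): offset=1, physical=[g,B,C,e,h,a,n,H,I], logical=[B,C,e,h,a,n,H,I,g]
After op 9 (swap(1, 2)): offset=1, physical=[g,B,e,C,h,a,n,H,I], logical=[B,e,C,h,a,n,H,I,g]
After op 10 (replace(8, 'h')): offset=1, physical=[h,B,e,C,h,a,n,H,I], logical=[B,e,C,h,a,n,H,I,h]

Answer: 1 B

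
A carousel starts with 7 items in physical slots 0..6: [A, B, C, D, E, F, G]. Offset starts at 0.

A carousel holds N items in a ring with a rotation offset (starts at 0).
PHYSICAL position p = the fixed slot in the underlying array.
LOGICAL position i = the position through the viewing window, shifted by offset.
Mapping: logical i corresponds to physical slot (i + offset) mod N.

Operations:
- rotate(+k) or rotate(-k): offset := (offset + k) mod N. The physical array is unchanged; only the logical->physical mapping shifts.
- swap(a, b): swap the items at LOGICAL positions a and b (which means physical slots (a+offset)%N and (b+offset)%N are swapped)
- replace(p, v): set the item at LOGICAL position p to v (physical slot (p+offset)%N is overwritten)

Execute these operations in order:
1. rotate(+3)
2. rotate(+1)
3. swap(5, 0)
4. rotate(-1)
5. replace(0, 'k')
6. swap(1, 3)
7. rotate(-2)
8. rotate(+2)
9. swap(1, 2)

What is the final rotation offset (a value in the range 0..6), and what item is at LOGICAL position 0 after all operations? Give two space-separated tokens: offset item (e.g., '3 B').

After op 1 (rotate(+3)): offset=3, physical=[A,B,C,D,E,F,G], logical=[D,E,F,G,A,B,C]
After op 2 (rotate(+1)): offset=4, physical=[A,B,C,D,E,F,G], logical=[E,F,G,A,B,C,D]
After op 3 (swap(5, 0)): offset=4, physical=[A,B,E,D,C,F,G], logical=[C,F,G,A,B,E,D]
After op 4 (rotate(-1)): offset=3, physical=[A,B,E,D,C,F,G], logical=[D,C,F,G,A,B,E]
After op 5 (replace(0, 'k')): offset=3, physical=[A,B,E,k,C,F,G], logical=[k,C,F,G,A,B,E]
After op 6 (swap(1, 3)): offset=3, physical=[A,B,E,k,G,F,C], logical=[k,G,F,C,A,B,E]
After op 7 (rotate(-2)): offset=1, physical=[A,B,E,k,G,F,C], logical=[B,E,k,G,F,C,A]
After op 8 (rotate(+2)): offset=3, physical=[A,B,E,k,G,F,C], logical=[k,G,F,C,A,B,E]
After op 9 (swap(1, 2)): offset=3, physical=[A,B,E,k,F,G,C], logical=[k,F,G,C,A,B,E]

Answer: 3 k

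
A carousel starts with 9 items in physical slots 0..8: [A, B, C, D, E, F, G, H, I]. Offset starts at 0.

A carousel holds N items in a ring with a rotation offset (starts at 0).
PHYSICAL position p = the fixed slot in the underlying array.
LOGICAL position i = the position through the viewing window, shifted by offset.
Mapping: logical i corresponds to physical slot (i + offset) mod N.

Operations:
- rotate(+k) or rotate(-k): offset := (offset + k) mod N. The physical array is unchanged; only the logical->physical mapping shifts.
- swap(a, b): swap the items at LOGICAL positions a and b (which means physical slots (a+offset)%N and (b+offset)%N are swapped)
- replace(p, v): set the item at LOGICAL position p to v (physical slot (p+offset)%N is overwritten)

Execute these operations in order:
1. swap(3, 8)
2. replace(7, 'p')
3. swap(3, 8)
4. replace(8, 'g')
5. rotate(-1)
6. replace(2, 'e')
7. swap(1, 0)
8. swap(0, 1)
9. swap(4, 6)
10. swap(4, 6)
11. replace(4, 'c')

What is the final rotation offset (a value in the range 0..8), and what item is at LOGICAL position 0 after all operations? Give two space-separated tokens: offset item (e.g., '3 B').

After op 1 (swap(3, 8)): offset=0, physical=[A,B,C,I,E,F,G,H,D], logical=[A,B,C,I,E,F,G,H,D]
After op 2 (replace(7, 'p')): offset=0, physical=[A,B,C,I,E,F,G,p,D], logical=[A,B,C,I,E,F,G,p,D]
After op 3 (swap(3, 8)): offset=0, physical=[A,B,C,D,E,F,G,p,I], logical=[A,B,C,D,E,F,G,p,I]
After op 4 (replace(8, 'g')): offset=0, physical=[A,B,C,D,E,F,G,p,g], logical=[A,B,C,D,E,F,G,p,g]
After op 5 (rotate(-1)): offset=8, physical=[A,B,C,D,E,F,G,p,g], logical=[g,A,B,C,D,E,F,G,p]
After op 6 (replace(2, 'e')): offset=8, physical=[A,e,C,D,E,F,G,p,g], logical=[g,A,e,C,D,E,F,G,p]
After op 7 (swap(1, 0)): offset=8, physical=[g,e,C,D,E,F,G,p,A], logical=[A,g,e,C,D,E,F,G,p]
After op 8 (swap(0, 1)): offset=8, physical=[A,e,C,D,E,F,G,p,g], logical=[g,A,e,C,D,E,F,G,p]
After op 9 (swap(4, 6)): offset=8, physical=[A,e,C,F,E,D,G,p,g], logical=[g,A,e,C,F,E,D,G,p]
After op 10 (swap(4, 6)): offset=8, physical=[A,e,C,D,E,F,G,p,g], logical=[g,A,e,C,D,E,F,G,p]
After op 11 (replace(4, 'c')): offset=8, physical=[A,e,C,c,E,F,G,p,g], logical=[g,A,e,C,c,E,F,G,p]

Answer: 8 g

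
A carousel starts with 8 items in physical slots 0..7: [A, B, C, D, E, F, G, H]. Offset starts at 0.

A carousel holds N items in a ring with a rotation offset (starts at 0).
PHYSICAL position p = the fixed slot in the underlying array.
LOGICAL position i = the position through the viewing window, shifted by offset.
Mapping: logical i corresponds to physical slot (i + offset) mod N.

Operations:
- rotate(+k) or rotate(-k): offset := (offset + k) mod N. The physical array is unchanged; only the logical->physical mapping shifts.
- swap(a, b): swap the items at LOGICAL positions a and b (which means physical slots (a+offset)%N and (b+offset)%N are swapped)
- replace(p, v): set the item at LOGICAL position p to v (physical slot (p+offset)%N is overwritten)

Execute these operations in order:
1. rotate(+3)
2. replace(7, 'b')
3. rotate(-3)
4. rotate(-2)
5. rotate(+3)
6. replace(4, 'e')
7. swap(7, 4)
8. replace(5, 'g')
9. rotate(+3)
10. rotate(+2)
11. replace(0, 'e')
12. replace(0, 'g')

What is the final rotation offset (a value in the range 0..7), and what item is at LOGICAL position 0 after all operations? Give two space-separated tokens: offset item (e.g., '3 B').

Answer: 6 g

Derivation:
After op 1 (rotate(+3)): offset=3, physical=[A,B,C,D,E,F,G,H], logical=[D,E,F,G,H,A,B,C]
After op 2 (replace(7, 'b')): offset=3, physical=[A,B,b,D,E,F,G,H], logical=[D,E,F,G,H,A,B,b]
After op 3 (rotate(-3)): offset=0, physical=[A,B,b,D,E,F,G,H], logical=[A,B,b,D,E,F,G,H]
After op 4 (rotate(-2)): offset=6, physical=[A,B,b,D,E,F,G,H], logical=[G,H,A,B,b,D,E,F]
After op 5 (rotate(+3)): offset=1, physical=[A,B,b,D,E,F,G,H], logical=[B,b,D,E,F,G,H,A]
After op 6 (replace(4, 'e')): offset=1, physical=[A,B,b,D,E,e,G,H], logical=[B,b,D,E,e,G,H,A]
After op 7 (swap(7, 4)): offset=1, physical=[e,B,b,D,E,A,G,H], logical=[B,b,D,E,A,G,H,e]
After op 8 (replace(5, 'g')): offset=1, physical=[e,B,b,D,E,A,g,H], logical=[B,b,D,E,A,g,H,e]
After op 9 (rotate(+3)): offset=4, physical=[e,B,b,D,E,A,g,H], logical=[E,A,g,H,e,B,b,D]
After op 10 (rotate(+2)): offset=6, physical=[e,B,b,D,E,A,g,H], logical=[g,H,e,B,b,D,E,A]
After op 11 (replace(0, 'e')): offset=6, physical=[e,B,b,D,E,A,e,H], logical=[e,H,e,B,b,D,E,A]
After op 12 (replace(0, 'g')): offset=6, physical=[e,B,b,D,E,A,g,H], logical=[g,H,e,B,b,D,E,A]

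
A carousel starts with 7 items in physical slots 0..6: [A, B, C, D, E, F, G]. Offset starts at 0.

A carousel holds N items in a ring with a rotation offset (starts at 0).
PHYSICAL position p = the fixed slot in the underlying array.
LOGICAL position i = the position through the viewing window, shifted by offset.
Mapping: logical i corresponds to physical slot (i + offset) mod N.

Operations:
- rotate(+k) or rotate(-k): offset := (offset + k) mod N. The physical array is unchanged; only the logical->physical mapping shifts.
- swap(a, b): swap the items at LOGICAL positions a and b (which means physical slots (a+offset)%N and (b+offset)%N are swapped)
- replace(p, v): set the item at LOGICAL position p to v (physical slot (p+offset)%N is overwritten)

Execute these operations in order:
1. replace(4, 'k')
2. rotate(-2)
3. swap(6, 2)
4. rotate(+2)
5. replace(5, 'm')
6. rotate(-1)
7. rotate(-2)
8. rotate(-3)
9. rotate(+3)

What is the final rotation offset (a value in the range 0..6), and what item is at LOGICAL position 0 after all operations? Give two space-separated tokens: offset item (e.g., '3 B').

After op 1 (replace(4, 'k')): offset=0, physical=[A,B,C,D,k,F,G], logical=[A,B,C,D,k,F,G]
After op 2 (rotate(-2)): offset=5, physical=[A,B,C,D,k,F,G], logical=[F,G,A,B,C,D,k]
After op 3 (swap(6, 2)): offset=5, physical=[k,B,C,D,A,F,G], logical=[F,G,k,B,C,D,A]
After op 4 (rotate(+2)): offset=0, physical=[k,B,C,D,A,F,G], logical=[k,B,C,D,A,F,G]
After op 5 (replace(5, 'm')): offset=0, physical=[k,B,C,D,A,m,G], logical=[k,B,C,D,A,m,G]
After op 6 (rotate(-1)): offset=6, physical=[k,B,C,D,A,m,G], logical=[G,k,B,C,D,A,m]
After op 7 (rotate(-2)): offset=4, physical=[k,B,C,D,A,m,G], logical=[A,m,G,k,B,C,D]
After op 8 (rotate(-3)): offset=1, physical=[k,B,C,D,A,m,G], logical=[B,C,D,A,m,G,k]
After op 9 (rotate(+3)): offset=4, physical=[k,B,C,D,A,m,G], logical=[A,m,G,k,B,C,D]

Answer: 4 A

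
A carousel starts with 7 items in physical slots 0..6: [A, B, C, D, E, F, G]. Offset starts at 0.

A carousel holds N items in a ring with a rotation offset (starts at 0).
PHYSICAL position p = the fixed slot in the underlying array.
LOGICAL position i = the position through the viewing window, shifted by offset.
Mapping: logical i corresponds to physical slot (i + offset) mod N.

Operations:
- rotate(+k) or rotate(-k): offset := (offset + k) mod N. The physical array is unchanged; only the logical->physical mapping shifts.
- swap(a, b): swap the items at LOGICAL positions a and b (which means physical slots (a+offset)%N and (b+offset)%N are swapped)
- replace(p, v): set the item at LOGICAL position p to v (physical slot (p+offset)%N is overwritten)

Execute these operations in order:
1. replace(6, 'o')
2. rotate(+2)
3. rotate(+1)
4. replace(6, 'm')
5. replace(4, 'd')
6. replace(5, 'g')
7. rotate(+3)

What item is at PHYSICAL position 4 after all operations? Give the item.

Answer: E

Derivation:
After op 1 (replace(6, 'o')): offset=0, physical=[A,B,C,D,E,F,o], logical=[A,B,C,D,E,F,o]
After op 2 (rotate(+2)): offset=2, physical=[A,B,C,D,E,F,o], logical=[C,D,E,F,o,A,B]
After op 3 (rotate(+1)): offset=3, physical=[A,B,C,D,E,F,o], logical=[D,E,F,o,A,B,C]
After op 4 (replace(6, 'm')): offset=3, physical=[A,B,m,D,E,F,o], logical=[D,E,F,o,A,B,m]
After op 5 (replace(4, 'd')): offset=3, physical=[d,B,m,D,E,F,o], logical=[D,E,F,o,d,B,m]
After op 6 (replace(5, 'g')): offset=3, physical=[d,g,m,D,E,F,o], logical=[D,E,F,o,d,g,m]
After op 7 (rotate(+3)): offset=6, physical=[d,g,m,D,E,F,o], logical=[o,d,g,m,D,E,F]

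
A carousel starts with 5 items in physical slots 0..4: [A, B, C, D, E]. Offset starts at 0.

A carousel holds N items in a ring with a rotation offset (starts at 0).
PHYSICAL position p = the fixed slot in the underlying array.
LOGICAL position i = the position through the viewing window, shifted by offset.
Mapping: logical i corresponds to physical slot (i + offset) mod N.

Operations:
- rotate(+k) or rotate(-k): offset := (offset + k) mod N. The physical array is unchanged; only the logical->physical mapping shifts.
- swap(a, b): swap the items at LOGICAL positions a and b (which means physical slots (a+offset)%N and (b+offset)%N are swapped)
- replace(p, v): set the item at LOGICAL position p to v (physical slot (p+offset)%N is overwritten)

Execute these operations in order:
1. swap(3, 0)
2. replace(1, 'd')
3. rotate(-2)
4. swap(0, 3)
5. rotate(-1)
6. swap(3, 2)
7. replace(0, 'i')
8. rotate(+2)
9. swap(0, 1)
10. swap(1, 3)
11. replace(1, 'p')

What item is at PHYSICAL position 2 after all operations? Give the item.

Answer: D

Derivation:
After op 1 (swap(3, 0)): offset=0, physical=[D,B,C,A,E], logical=[D,B,C,A,E]
After op 2 (replace(1, 'd')): offset=0, physical=[D,d,C,A,E], logical=[D,d,C,A,E]
After op 3 (rotate(-2)): offset=3, physical=[D,d,C,A,E], logical=[A,E,D,d,C]
After op 4 (swap(0, 3)): offset=3, physical=[D,A,C,d,E], logical=[d,E,D,A,C]
After op 5 (rotate(-1)): offset=2, physical=[D,A,C,d,E], logical=[C,d,E,D,A]
After op 6 (swap(3, 2)): offset=2, physical=[E,A,C,d,D], logical=[C,d,D,E,A]
After op 7 (replace(0, 'i')): offset=2, physical=[E,A,i,d,D], logical=[i,d,D,E,A]
After op 8 (rotate(+2)): offset=4, physical=[E,A,i,d,D], logical=[D,E,A,i,d]
After op 9 (swap(0, 1)): offset=4, physical=[D,A,i,d,E], logical=[E,D,A,i,d]
After op 10 (swap(1, 3)): offset=4, physical=[i,A,D,d,E], logical=[E,i,A,D,d]
After op 11 (replace(1, 'p')): offset=4, physical=[p,A,D,d,E], logical=[E,p,A,D,d]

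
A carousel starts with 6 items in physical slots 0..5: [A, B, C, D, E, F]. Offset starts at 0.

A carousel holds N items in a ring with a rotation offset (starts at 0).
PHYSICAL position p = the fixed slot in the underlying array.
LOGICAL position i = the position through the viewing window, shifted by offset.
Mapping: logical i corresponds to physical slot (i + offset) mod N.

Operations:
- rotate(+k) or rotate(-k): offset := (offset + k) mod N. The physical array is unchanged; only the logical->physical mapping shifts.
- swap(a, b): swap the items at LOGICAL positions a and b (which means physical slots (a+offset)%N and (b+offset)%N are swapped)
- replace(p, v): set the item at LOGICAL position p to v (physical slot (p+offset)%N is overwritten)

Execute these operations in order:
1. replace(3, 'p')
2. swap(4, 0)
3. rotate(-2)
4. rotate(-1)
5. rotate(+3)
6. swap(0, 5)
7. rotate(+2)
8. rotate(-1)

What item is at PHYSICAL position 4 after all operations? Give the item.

After op 1 (replace(3, 'p')): offset=0, physical=[A,B,C,p,E,F], logical=[A,B,C,p,E,F]
After op 2 (swap(4, 0)): offset=0, physical=[E,B,C,p,A,F], logical=[E,B,C,p,A,F]
After op 3 (rotate(-2)): offset=4, physical=[E,B,C,p,A,F], logical=[A,F,E,B,C,p]
After op 4 (rotate(-1)): offset=3, physical=[E,B,C,p,A,F], logical=[p,A,F,E,B,C]
After op 5 (rotate(+3)): offset=0, physical=[E,B,C,p,A,F], logical=[E,B,C,p,A,F]
After op 6 (swap(0, 5)): offset=0, physical=[F,B,C,p,A,E], logical=[F,B,C,p,A,E]
After op 7 (rotate(+2)): offset=2, physical=[F,B,C,p,A,E], logical=[C,p,A,E,F,B]
After op 8 (rotate(-1)): offset=1, physical=[F,B,C,p,A,E], logical=[B,C,p,A,E,F]

Answer: A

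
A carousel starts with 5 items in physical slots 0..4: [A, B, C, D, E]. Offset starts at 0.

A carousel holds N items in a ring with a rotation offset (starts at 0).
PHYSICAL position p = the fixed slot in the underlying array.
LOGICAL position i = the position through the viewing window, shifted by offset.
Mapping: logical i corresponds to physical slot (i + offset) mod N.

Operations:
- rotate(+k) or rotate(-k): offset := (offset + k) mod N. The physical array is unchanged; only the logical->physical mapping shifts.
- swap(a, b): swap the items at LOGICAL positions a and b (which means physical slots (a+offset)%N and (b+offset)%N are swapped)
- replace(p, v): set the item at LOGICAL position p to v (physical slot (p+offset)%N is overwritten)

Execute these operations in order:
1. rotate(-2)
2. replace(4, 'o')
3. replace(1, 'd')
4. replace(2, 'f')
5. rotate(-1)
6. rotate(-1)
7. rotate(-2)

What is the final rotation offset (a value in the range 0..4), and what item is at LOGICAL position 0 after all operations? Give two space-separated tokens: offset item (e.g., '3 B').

After op 1 (rotate(-2)): offset=3, physical=[A,B,C,D,E], logical=[D,E,A,B,C]
After op 2 (replace(4, 'o')): offset=3, physical=[A,B,o,D,E], logical=[D,E,A,B,o]
After op 3 (replace(1, 'd')): offset=3, physical=[A,B,o,D,d], logical=[D,d,A,B,o]
After op 4 (replace(2, 'f')): offset=3, physical=[f,B,o,D,d], logical=[D,d,f,B,o]
After op 5 (rotate(-1)): offset=2, physical=[f,B,o,D,d], logical=[o,D,d,f,B]
After op 6 (rotate(-1)): offset=1, physical=[f,B,o,D,d], logical=[B,o,D,d,f]
After op 7 (rotate(-2)): offset=4, physical=[f,B,o,D,d], logical=[d,f,B,o,D]

Answer: 4 d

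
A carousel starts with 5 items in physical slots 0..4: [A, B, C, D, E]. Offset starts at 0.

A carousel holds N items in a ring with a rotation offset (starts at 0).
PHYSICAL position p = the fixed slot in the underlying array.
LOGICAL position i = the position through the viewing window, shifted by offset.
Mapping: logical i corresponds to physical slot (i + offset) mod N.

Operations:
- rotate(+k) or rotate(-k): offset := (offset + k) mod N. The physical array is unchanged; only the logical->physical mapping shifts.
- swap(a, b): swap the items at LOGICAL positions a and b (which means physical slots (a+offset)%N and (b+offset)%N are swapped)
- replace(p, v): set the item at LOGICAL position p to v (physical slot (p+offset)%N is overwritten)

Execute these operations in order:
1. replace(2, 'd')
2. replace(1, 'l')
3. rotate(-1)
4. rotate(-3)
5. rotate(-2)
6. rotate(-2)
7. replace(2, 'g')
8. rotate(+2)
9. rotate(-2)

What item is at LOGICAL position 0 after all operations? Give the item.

After op 1 (replace(2, 'd')): offset=0, physical=[A,B,d,D,E], logical=[A,B,d,D,E]
After op 2 (replace(1, 'l')): offset=0, physical=[A,l,d,D,E], logical=[A,l,d,D,E]
After op 3 (rotate(-1)): offset=4, physical=[A,l,d,D,E], logical=[E,A,l,d,D]
After op 4 (rotate(-3)): offset=1, physical=[A,l,d,D,E], logical=[l,d,D,E,A]
After op 5 (rotate(-2)): offset=4, physical=[A,l,d,D,E], logical=[E,A,l,d,D]
After op 6 (rotate(-2)): offset=2, physical=[A,l,d,D,E], logical=[d,D,E,A,l]
After op 7 (replace(2, 'g')): offset=2, physical=[A,l,d,D,g], logical=[d,D,g,A,l]
After op 8 (rotate(+2)): offset=4, physical=[A,l,d,D,g], logical=[g,A,l,d,D]
After op 9 (rotate(-2)): offset=2, physical=[A,l,d,D,g], logical=[d,D,g,A,l]

Answer: d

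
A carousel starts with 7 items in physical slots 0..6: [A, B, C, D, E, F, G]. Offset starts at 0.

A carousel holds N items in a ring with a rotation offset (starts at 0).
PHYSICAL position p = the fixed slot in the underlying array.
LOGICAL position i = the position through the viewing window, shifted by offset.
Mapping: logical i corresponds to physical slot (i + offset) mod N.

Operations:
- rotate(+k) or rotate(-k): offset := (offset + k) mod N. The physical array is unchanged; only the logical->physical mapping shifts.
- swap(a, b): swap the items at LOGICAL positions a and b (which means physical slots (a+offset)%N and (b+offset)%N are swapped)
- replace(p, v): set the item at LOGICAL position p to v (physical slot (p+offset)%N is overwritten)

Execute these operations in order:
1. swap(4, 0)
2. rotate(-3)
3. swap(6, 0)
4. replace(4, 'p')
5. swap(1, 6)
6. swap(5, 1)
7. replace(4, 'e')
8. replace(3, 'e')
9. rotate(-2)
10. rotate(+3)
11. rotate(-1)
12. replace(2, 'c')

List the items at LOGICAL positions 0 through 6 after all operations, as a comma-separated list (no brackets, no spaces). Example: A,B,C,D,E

After op 1 (swap(4, 0)): offset=0, physical=[E,B,C,D,A,F,G], logical=[E,B,C,D,A,F,G]
After op 2 (rotate(-3)): offset=4, physical=[E,B,C,D,A,F,G], logical=[A,F,G,E,B,C,D]
After op 3 (swap(6, 0)): offset=4, physical=[E,B,C,A,D,F,G], logical=[D,F,G,E,B,C,A]
After op 4 (replace(4, 'p')): offset=4, physical=[E,p,C,A,D,F,G], logical=[D,F,G,E,p,C,A]
After op 5 (swap(1, 6)): offset=4, physical=[E,p,C,F,D,A,G], logical=[D,A,G,E,p,C,F]
After op 6 (swap(5, 1)): offset=4, physical=[E,p,A,F,D,C,G], logical=[D,C,G,E,p,A,F]
After op 7 (replace(4, 'e')): offset=4, physical=[E,e,A,F,D,C,G], logical=[D,C,G,E,e,A,F]
After op 8 (replace(3, 'e')): offset=4, physical=[e,e,A,F,D,C,G], logical=[D,C,G,e,e,A,F]
After op 9 (rotate(-2)): offset=2, physical=[e,e,A,F,D,C,G], logical=[A,F,D,C,G,e,e]
After op 10 (rotate(+3)): offset=5, physical=[e,e,A,F,D,C,G], logical=[C,G,e,e,A,F,D]
After op 11 (rotate(-1)): offset=4, physical=[e,e,A,F,D,C,G], logical=[D,C,G,e,e,A,F]
After op 12 (replace(2, 'c')): offset=4, physical=[e,e,A,F,D,C,c], logical=[D,C,c,e,e,A,F]

Answer: D,C,c,e,e,A,F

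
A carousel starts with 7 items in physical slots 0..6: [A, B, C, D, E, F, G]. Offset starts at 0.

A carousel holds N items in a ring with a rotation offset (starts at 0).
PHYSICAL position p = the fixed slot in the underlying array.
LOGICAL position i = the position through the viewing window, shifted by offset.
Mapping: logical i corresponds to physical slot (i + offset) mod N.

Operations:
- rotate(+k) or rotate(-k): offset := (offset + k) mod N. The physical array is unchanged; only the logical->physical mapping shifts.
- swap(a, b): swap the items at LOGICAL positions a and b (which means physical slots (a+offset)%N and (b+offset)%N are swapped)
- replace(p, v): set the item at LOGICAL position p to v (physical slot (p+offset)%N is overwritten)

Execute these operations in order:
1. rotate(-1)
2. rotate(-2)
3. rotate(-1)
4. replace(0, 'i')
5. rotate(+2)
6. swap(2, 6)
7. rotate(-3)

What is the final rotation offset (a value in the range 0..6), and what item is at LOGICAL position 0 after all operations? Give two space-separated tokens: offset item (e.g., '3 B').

After op 1 (rotate(-1)): offset=6, physical=[A,B,C,D,E,F,G], logical=[G,A,B,C,D,E,F]
After op 2 (rotate(-2)): offset=4, physical=[A,B,C,D,E,F,G], logical=[E,F,G,A,B,C,D]
After op 3 (rotate(-1)): offset=3, physical=[A,B,C,D,E,F,G], logical=[D,E,F,G,A,B,C]
After op 4 (replace(0, 'i')): offset=3, physical=[A,B,C,i,E,F,G], logical=[i,E,F,G,A,B,C]
After op 5 (rotate(+2)): offset=5, physical=[A,B,C,i,E,F,G], logical=[F,G,A,B,C,i,E]
After op 6 (swap(2, 6)): offset=5, physical=[E,B,C,i,A,F,G], logical=[F,G,E,B,C,i,A]
After op 7 (rotate(-3)): offset=2, physical=[E,B,C,i,A,F,G], logical=[C,i,A,F,G,E,B]

Answer: 2 C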